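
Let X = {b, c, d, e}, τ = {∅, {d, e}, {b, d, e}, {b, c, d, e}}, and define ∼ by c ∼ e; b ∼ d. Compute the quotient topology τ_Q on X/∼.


X/∼ = {[b=d], [c=e]}; |τ_Q| = 2.

Equivalence classes: [b=d], [c=e].
Quotient map π: X → X/∼ sends b ↦ [b=d], c ↦ [c=e], d ↦ [b=d], e ↦ [c=e].
For each subset V ⊆ X/∼, compute π^{-1}(V) ⊆ X and check whether π^{-1}(V) ∈ τ. V is open in τ_Q iff π^{-1}(V) ∈ τ.
  V = {}: π^{-1}(V) = ∅ ∈ τ ✓.
  V = {[b=d]}: π^{-1}(V) = {b, d} ∉ τ ✗.
  V = {[c=e]}: π^{-1}(V) = {c, e} ∉ τ ✗.
  V = {[b=d], [c=e]}: π^{-1}(V) = {b, c, d, e} ∈ τ ✓.
Open sets in the quotient: τ_Q = {{}, {[b=d], [c=e]}} (2 elements).


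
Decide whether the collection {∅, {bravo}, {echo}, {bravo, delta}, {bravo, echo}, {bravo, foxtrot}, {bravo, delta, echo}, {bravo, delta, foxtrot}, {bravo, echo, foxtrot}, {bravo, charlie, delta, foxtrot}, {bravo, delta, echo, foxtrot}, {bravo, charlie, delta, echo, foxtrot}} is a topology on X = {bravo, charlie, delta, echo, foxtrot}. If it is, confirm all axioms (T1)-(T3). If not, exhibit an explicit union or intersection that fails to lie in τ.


τ IS a topology on X.

Axiom (T1): ∅ ∈ τ? Yes; X ∈ τ? Yes.
Axiom (T2/T3): check pairwise unions and intersections of members of τ.
All pairwise intersections and unions checked — each lies in τ. Therefore τ satisfies (T1), (T2), (T3): it IS a topology on X.


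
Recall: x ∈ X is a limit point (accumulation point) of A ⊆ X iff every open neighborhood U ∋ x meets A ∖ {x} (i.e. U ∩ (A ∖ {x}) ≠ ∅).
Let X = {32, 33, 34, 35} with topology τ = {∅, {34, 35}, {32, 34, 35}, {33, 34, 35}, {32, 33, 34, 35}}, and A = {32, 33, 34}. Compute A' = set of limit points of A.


A' = {32, 33, 35}

For each x ∈ X, list the open sets U ∈ τ with x ∈ U, then check whether U ∩ (A ∖ {x}) ≠ ∅ for every such U.
  x = 32: opens ∋ x are {32, 34, 35}, {32, 33, 34, 35}; each meets A ∖ {32}, so x IS a limit point.
  x = 33: opens ∋ x are {33, 34, 35}, {32, 33, 34, 35}; each meets A ∖ {33}, so x IS a limit point.
  x = 34: open {34, 35} ∋ x has {34, 35} ∩ (A ∖ {34}) = ∅, so x is NOT a limit point.
  x = 35: opens ∋ x are {34, 35}, {32, 34, 35}, {33, 34, 35}, {32, 33, 34, 35}; each meets A ∖ {35}, so x IS a limit point.
Collecting: A' = {32, 33, 35}.


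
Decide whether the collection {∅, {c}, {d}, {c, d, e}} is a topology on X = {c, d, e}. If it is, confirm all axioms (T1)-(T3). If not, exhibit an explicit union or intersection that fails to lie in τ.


τ is NOT a topology on X.

Axiom (T1): ∅ ∈ τ? Yes; X ∈ τ? Yes.
Axiom (T2/T3): check pairwise unions and intersections of members of τ.
Counterexample for (T2): {c} ∪ {d} = {c, d} ∉ τ. Therefore τ is NOT a topology.


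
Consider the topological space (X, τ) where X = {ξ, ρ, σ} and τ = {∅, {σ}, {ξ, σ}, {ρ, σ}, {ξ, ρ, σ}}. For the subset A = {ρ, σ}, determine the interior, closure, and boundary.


int(A) = {ρ, σ}, cl(A) = {ξ, ρ, σ}, ∂A = {ξ}.

Closed sets in (X, τ) are complements of opens:
  closed(X, τ) = {∅, {ξ}, {ρ}, {ξ, ρ}, {ξ, ρ, σ}}.
int(A) = ⋃ {U ∈ τ : U ⊆ A}. Opens contained in A: ∅, {σ}, {ρ, σ}.
Taking the union of these: int(A) = {ρ, σ}.
cl(A) = ⋂ {C closed : A ⊆ C}. Closed sets containing A: {ξ, ρ, σ}.
Intersecting these: cl(A) = {ξ, ρ, σ}.
∂A = cl(A) ∖ int(A) = {ξ, ρ, σ} ∖ {ρ, σ} = {ξ}.


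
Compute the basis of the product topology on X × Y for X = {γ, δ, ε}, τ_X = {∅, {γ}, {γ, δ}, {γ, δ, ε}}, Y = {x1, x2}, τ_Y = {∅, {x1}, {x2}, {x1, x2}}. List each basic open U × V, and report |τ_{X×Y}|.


Basis B = {∅ × ∅, {γ} × {x1}, {γ} × {x2}, {γ} × {x1, x2}, {γ, δ} × {x1}, {γ, δ} × {x2}, {γ, δ, ε} × {x1}, {γ, δ, ε} × {x2}, {γ, δ} × {x1, x2}, {γ, δ, ε} × {x1, x2}}; |τ_{X×Y}| = 16.

Enumerate products U × V with U ∈ τ_X, V ∈ τ_Y (deduplicated):
  ∅ × ∅ = {} (∅)
  {γ} × {x1} = {(γ,x1)}
  {γ} × {x2} = {(γ,x2)}
  {γ} × {x1, x2} = {(γ,x1), (γ,x2)}
  {γ, δ} × {x1} = {(γ,x1), (δ,x1)}
  {γ, δ} × {x2} = {(γ,x2), (δ,x2)}
  {γ, δ, ε} × {x1} = {(γ,x1), (δ,x1), (ε,x1)}
  {γ, δ, ε} × {x2} = {(γ,x2), (δ,x2), (ε,x2)}
  {γ, δ} × {x1, x2} = {(γ,x1), (γ,x2), (δ,x1), (δ,x2)}
  {γ, δ, ε} × {x1, x2} = {(γ,x1), (γ,x2), (δ,x1), (δ,x2), (ε,x1), (ε,x2)}
These 10 distinct sets form the basis B.
Close under arbitrary unions to get τ_{X×Y}; counting gives |τ_{X×Y}| = 16.


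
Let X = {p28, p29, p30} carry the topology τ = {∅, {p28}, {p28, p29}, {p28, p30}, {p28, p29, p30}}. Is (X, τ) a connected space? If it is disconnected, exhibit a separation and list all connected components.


(X, τ) is connected.

Find clopen sets (U ∈ τ with X ∖ U ∈ τ):
  U = ∅, X ∖ U = {p28, p29, p30} — both open, so U is clopen.
  U = {p28, p29, p30}, X ∖ U = ∅ — both open, so U is clopen.
Only trivial clopens (∅ and X) exist, so (X, τ) is connected.
Compute connected components by grouping points that agree on all clopens:
  component: {p28, p29, p30}


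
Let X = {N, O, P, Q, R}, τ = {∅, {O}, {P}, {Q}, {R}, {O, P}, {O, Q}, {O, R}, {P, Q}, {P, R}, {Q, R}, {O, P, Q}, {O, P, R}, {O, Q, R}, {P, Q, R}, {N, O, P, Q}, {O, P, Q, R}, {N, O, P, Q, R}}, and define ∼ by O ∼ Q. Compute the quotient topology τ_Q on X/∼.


X/∼ = {[N], [O=Q], [P], [R]}; |τ_Q| = 10.

Equivalence classes: [N], [O=Q], [P], [R].
Quotient map π: X → X/∼ sends N ↦ [N], O ↦ [O=Q], P ↦ [P], Q ↦ [O=Q], R ↦ [R].
For each subset V ⊆ X/∼, compute π^{-1}(V) ⊆ X and check whether π^{-1}(V) ∈ τ. V is open in τ_Q iff π^{-1}(V) ∈ τ.
  V = {}: π^{-1}(V) = ∅ ∈ τ ✓.
  V = {[N]}: π^{-1}(V) = {N} ∉ τ ✗.
  V = {[O=Q]}: π^{-1}(V) = {O, Q} ∈ τ ✓.
  V = {[N], [O=Q]}: π^{-1}(V) = {N, O, Q} ∉ τ ✗.
  V = {[P]}: π^{-1}(V) = {P} ∈ τ ✓.
  V = {[N], [P]}: π^{-1}(V) = {N, P} ∉ τ ✗.
  V = {[O=Q], [P]}: π^{-1}(V) = {O, P, Q} ∈ τ ✓.
  V = {[N], [O=Q], [P]}: π^{-1}(V) = {N, O, P, Q} ∈ τ ✓.
  V = {[R]}: π^{-1}(V) = {R} ∈ τ ✓.
  V = {[N], [R]}: π^{-1}(V) = {N, R} ∉ τ ✗.
  V = {[O=Q], [R]}: π^{-1}(V) = {O, Q, R} ∈ τ ✓.
  V = {[N], [O=Q], [R]}: π^{-1}(V) = {N, O, Q, R} ∉ τ ✗.
  V = {[P], [R]}: π^{-1}(V) = {P, R} ∈ τ ✓.
  V = {[N], [P], [R]}: π^{-1}(V) = {N, P, R} ∉ τ ✗.
  V = {[O=Q], [P], [R]}: π^{-1}(V) = {O, P, Q, R} ∈ τ ✓.
  V = {[N], [O=Q], [P], [R]}: π^{-1}(V) = {N, O, P, Q, R} ∈ τ ✓.
Open sets in the quotient: τ_Q = {{}, {[O=Q]}, {[P]}, {[O=Q], [P]}, {[N], [O=Q], [P]}, {[R]}, {[O=Q], [R]}, {[P], [R]}, {[O=Q], [P], [R]}, {[N], [O=Q], [P], [R]}} (10 elements).


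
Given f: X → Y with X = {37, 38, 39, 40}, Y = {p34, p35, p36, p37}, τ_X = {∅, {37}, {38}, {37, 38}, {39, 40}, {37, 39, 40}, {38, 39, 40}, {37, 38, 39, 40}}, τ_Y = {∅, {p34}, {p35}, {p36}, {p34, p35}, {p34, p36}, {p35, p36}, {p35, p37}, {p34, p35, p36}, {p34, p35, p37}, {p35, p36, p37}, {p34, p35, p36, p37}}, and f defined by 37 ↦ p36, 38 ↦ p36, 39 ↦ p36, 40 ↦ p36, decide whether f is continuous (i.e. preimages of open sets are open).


f IS continuous.

Compute f^{-1}(U) for each U ∈ τ_Y:
  U = ∅: f^{-1}(U) = ∅ ∈ τ_X ✓.
  U = {p34}: f^{-1}(U) = ∅ ∈ τ_X ✓.
  U = {p35}: f^{-1}(U) = ∅ ∈ τ_X ✓.
  U = {p36}: f^{-1}(U) = {37, 38, 39, 40} ∈ τ_X ✓.
  U = {p34, p35}: f^{-1}(U) = ∅ ∈ τ_X ✓.
  U = {p34, p36}: f^{-1}(U) = {37, 38, 39, 40} ∈ τ_X ✓.
  U = {p35, p36}: f^{-1}(U) = {37, 38, 39, 40} ∈ τ_X ✓.
  U = {p35, p37}: f^{-1}(U) = ∅ ∈ τ_X ✓.
  U = {p34, p35, p36}: f^{-1}(U) = {37, 38, 39, 40} ∈ τ_X ✓.
  U = {p34, p35, p37}: f^{-1}(U) = ∅ ∈ τ_X ✓.
  U = {p35, p36, p37}: f^{-1}(U) = {37, 38, 39, 40} ∈ τ_X ✓.
  U = {p34, p35, p36, p37}: f^{-1}(U) = {37, 38, 39, 40} ∈ τ_X ✓.
Every preimage lies in τ_X, so f IS continuous.


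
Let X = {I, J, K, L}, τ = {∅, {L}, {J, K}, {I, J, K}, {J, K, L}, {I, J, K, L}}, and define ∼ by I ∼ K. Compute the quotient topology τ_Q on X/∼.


X/∼ = {[I=K], [J], [L]}; |τ_Q| = 4.

Equivalence classes: [I=K], [J], [L].
Quotient map π: X → X/∼ sends I ↦ [I=K], J ↦ [J], K ↦ [I=K], L ↦ [L].
For each subset V ⊆ X/∼, compute π^{-1}(V) ⊆ X and check whether π^{-1}(V) ∈ τ. V is open in τ_Q iff π^{-1}(V) ∈ τ.
  V = {}: π^{-1}(V) = ∅ ∈ τ ✓.
  V = {[I=K]}: π^{-1}(V) = {I, K} ∉ τ ✗.
  V = {[J]}: π^{-1}(V) = {J} ∉ τ ✗.
  V = {[I=K], [J]}: π^{-1}(V) = {I, J, K} ∈ τ ✓.
  V = {[L]}: π^{-1}(V) = {L} ∈ τ ✓.
  V = {[I=K], [L]}: π^{-1}(V) = {I, K, L} ∉ τ ✗.
  V = {[J], [L]}: π^{-1}(V) = {J, L} ∉ τ ✗.
  V = {[I=K], [J], [L]}: π^{-1}(V) = {I, J, K, L} ∈ τ ✓.
Open sets in the quotient: τ_Q = {{}, {[I=K], [J]}, {[L]}, {[I=K], [J], [L]}} (4 elements).


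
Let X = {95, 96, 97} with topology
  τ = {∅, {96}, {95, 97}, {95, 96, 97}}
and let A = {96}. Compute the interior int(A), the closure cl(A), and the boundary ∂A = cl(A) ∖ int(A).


int(A) = {96}, cl(A) = {96}, ∂A = ∅.

Closed sets in (X, τ) are complements of opens:
  closed(X, τ) = {∅, {96}, {95, 97}, {95, 96, 97}}.
int(A) = ⋃ {U ∈ τ : U ⊆ A}. Opens contained in A: ∅, {96}.
Taking the union of these: int(A) = {96}.
cl(A) = ⋂ {C closed : A ⊆ C}. Closed sets containing A: {96}, {95, 96, 97}.
Intersecting these: cl(A) = {96}.
∂A = cl(A) ∖ int(A) = {96} ∖ {96} = ∅.


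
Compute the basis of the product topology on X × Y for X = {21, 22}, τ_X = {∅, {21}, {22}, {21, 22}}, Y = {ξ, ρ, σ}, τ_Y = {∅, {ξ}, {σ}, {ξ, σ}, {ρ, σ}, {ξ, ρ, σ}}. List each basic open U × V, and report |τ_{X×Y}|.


Basis B = {∅ × ∅, {21} × {ξ}, {21} × {σ}, {22} × {ξ}, {22} × {σ}, {21} × {ξ, σ}, {21, 22} × {ξ}, {21} × {ρ, σ}, {21, 22} × {σ}, {22} × {ξ, σ}, {22} × {ρ, σ}, {21} × {ξ, ρ, σ}, {22} × {ξ, ρ, σ}, {21, 22} × {ξ, σ}, {21, 22} × {ρ, σ}, {21, 22} × {ξ, ρ, σ}}; |τ_{X×Y}| = 36.

Enumerate products U × V with U ∈ τ_X, V ∈ τ_Y (deduplicated):
  ∅ × ∅ = {} (∅)
  {21} × {ξ} = {(21,ξ)}
  {21} × {σ} = {(21,σ)}
  {22} × {ξ} = {(22,ξ)}
  {22} × {σ} = {(22,σ)}
  {21} × {ξ, σ} = {(21,ξ), (21,σ)}
  {21, 22} × {ξ} = {(21,ξ), (22,ξ)}
  {21} × {ρ, σ} = {(21,ρ), (21,σ)}
  {21, 22} × {σ} = {(21,σ), (22,σ)}
  {22} × {ξ, σ} = {(22,ξ), (22,σ)}
  {22} × {ρ, σ} = {(22,ρ), (22,σ)}
  {21} × {ξ, ρ, σ} = {(21,ξ), (21,ρ), (21,σ)}
  {22} × {ξ, ρ, σ} = {(22,ξ), (22,ρ), (22,σ)}
  {21, 22} × {ξ, σ} = {(21,ξ), (21,σ), (22,ξ), (22,σ)}
  {21, 22} × {ρ, σ} = {(21,ρ), (21,σ), (22,ρ), (22,σ)}
  {21, 22} × {ξ, ρ, σ} = {(21,ξ), (21,ρ), (21,σ), (22,ξ), (22,ρ), (22,σ)}
These 16 distinct sets form the basis B.
Close under arbitrary unions to get τ_{X×Y}; counting gives |τ_{X×Y}| = 36.


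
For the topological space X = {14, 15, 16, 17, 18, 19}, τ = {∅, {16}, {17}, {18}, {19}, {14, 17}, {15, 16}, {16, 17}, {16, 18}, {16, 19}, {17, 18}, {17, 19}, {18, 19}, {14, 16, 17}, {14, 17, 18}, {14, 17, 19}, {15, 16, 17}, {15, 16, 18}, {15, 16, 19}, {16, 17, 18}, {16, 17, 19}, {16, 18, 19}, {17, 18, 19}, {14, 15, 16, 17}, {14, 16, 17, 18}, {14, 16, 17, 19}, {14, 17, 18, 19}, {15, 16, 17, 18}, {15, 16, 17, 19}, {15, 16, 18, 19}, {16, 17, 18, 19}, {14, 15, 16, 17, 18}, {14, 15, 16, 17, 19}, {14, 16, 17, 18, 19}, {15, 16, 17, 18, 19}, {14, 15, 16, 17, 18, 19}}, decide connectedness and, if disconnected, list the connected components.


(X, τ) is disconnected; components = [{18}, {19}, {14, 17}, {15, 16}].

Find clopen sets (U ∈ τ with X ∖ U ∈ τ):
  U = ∅, X ∖ U = {14, 15, 16, 17, 18, 19} — both open, so U is clopen.
  U = {18}, X ∖ U = {14, 15, 16, 17, 19} — both open, so U is clopen.
  U = {19}, X ∖ U = {14, 15, 16, 17, 18} — both open, so U is clopen.
  U = {14, 17}, X ∖ U = {15, 16, 18, 19} — both open, so U is clopen.
  U = {15, 16}, X ∖ U = {14, 17, 18, 19} — both open, so U is clopen.
  U = {18, 19}, X ∖ U = {14, 15, 16, 17} — both open, so U is clopen.
  U = {14, 17, 18}, X ∖ U = {15, 16, 19} — both open, so U is clopen.
  U = {14, 17, 19}, X ∖ U = {15, 16, 18} — both open, so U is clopen.
  U = {15, 16, 18}, X ∖ U = {14, 17, 19} — both open, so U is clopen.
  U = {15, 16, 19}, X ∖ U = {14, 17, 18} — both open, so U is clopen.
  U = {14, 15, 16, 17}, X ∖ U = {18, 19} — both open, so U is clopen.
  U = {14, 17, 18, 19}, X ∖ U = {15, 16} — both open, so U is clopen.
  U = {15, 16, 18, 19}, X ∖ U = {14, 17} — both open, so U is clopen.
  U = {14, 15, 16, 17, 18}, X ∖ U = {19} — both open, so U is clopen.
  U = {14, 15, 16, 17, 19}, X ∖ U = {18} — both open, so U is clopen.
  U = {14, 15, 16, 17, 18, 19}, X ∖ U = ∅ — both open, so U is clopen.
Nontrivial clopen(s) exist: e.g. {14, 17, 18}. So (X, τ) is disconnected.
Compute connected components by grouping points that agree on all clopens:
  component: {18}
  component: {19}
  component: {14, 17}
  component: {15, 16}


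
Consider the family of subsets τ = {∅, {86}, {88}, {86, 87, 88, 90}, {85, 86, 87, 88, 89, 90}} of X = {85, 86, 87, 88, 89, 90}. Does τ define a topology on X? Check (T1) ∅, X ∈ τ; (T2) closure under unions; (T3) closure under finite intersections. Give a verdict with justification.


τ is NOT a topology on X.

Axiom (T1): ∅ ∈ τ? Yes; X ∈ τ? Yes.
Axiom (T2/T3): check pairwise unions and intersections of members of τ.
Counterexample for (T2): {86} ∪ {88} = {86, 88} ∉ τ. Therefore τ is NOT a topology.


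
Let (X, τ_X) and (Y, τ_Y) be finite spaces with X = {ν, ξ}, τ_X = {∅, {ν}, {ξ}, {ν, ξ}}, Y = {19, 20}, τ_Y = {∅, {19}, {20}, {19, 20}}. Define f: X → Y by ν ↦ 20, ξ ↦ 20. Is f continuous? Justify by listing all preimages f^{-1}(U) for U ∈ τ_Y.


f IS continuous.

Compute f^{-1}(U) for each U ∈ τ_Y:
  U = ∅: f^{-1}(U) = ∅ ∈ τ_X ✓.
  U = {19}: f^{-1}(U) = ∅ ∈ τ_X ✓.
  U = {20}: f^{-1}(U) = {ν, ξ} ∈ τ_X ✓.
  U = {19, 20}: f^{-1}(U) = {ν, ξ} ∈ τ_X ✓.
Every preimage lies in τ_X, so f IS continuous.


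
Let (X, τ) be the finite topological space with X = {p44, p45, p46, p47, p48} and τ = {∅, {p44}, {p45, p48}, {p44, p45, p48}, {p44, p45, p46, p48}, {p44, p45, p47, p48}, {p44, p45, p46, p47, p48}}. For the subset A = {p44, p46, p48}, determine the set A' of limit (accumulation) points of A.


A' = {p45, p46, p47}

For each x ∈ X, list the open sets U ∈ τ with x ∈ U, then check whether U ∩ (A ∖ {x}) ≠ ∅ for every such U.
  x = p44: open {p44} ∋ x has {p44} ∩ (A ∖ {p44}) = ∅, so x is NOT a limit point.
  x = p45: opens ∋ x are {p45, p48}, {p44, p45, p48}, {p44, p45, p46, p48}, {p44, p45, p47, p48}, {p44, p45, p46, p47, p48}; each meets A ∖ {p45}, so x IS a limit point.
  x = p46: opens ∋ x are {p44, p45, p46, p48}, {p44, p45, p46, p47, p48}; each meets A ∖ {p46}, so x IS a limit point.
  x = p47: opens ∋ x are {p44, p45, p47, p48}, {p44, p45, p46, p47, p48}; each meets A ∖ {p47}, so x IS a limit point.
  x = p48: open {p45, p48} ∋ x has {p45, p48} ∩ (A ∖ {p48}) = ∅, so x is NOT a limit point.
Collecting: A' = {p45, p46, p47}.


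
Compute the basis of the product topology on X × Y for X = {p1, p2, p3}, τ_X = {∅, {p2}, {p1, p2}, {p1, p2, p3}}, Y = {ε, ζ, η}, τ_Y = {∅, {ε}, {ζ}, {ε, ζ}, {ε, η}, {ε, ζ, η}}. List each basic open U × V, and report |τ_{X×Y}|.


Basis B = {∅ × ∅, {p2} × {ε}, {p2} × {ζ}, {p1, p2} × {ε}, {p1, p2} × {ζ}, {p2} × {ε, ζ}, {p2} × {ε, η}, {p1, p2, p3} × {ε}, {p1, p2, p3} × {ζ}, {p2} × {ε, ζ, η}, {p1, p2} × {ε, ζ}, {p1, p2} × {ε, η}, {p1, p2} × {ε, ζ, η}, {p1, p2, p3} × {ε, ζ}, {p1, p2, p3} × {ε, η}, {p1, p2, p3} × {ε, ζ, η}}; |τ_{X×Y}| = 40.

Enumerate products U × V with U ∈ τ_X, V ∈ τ_Y (deduplicated):
  ∅ × ∅ = {} (∅)
  {p2} × {ε} = {(p2,ε)}
  {p2} × {ζ} = {(p2,ζ)}
  {p1, p2} × {ε} = {(p1,ε), (p2,ε)}
  {p1, p2} × {ζ} = {(p1,ζ), (p2,ζ)}
  {p2} × {ε, ζ} = {(p2,ε), (p2,ζ)}
  {p2} × {ε, η} = {(p2,ε), (p2,η)}
  {p1, p2, p3} × {ε} = {(p1,ε), (p2,ε), (p3,ε)}
  {p1, p2, p3} × {ζ} = {(p1,ζ), (p2,ζ), (p3,ζ)}
  {p2} × {ε, ζ, η} = {(p2,ε), (p2,ζ), (p2,η)}
  {p1, p2} × {ε, ζ} = {(p1,ε), (p1,ζ), (p2,ε), (p2,ζ)}
  {p1, p2} × {ε, η} = {(p1,ε), (p1,η), (p2,ε), (p2,η)}
  {p1, p2} × {ε, ζ, η} = {(p1,ε), (p1,ζ), (p1,η), (p2,ε), (p2,ζ), (p2,η)}
  {p1, p2, p3} × {ε, ζ} = {(p1,ε), (p1,ζ), (p2,ε), (p2,ζ), (p3,ε), (p3,ζ)}
  {p1, p2, p3} × {ε, η} = {(p1,ε), (p1,η), (p2,ε), (p2,η), (p3,ε), (p3,η)}
  {p1, p2, p3} × {ε, ζ, η} = {(p1,ε), (p1,ζ), (p1,η), (p2,ε), (p2,ζ), (p2,η), (p3,ε), (p3,ζ), (p3,η)}
These 16 distinct sets form the basis B.
Close under arbitrary unions to get τ_{X×Y}; counting gives |τ_{X×Y}| = 40.


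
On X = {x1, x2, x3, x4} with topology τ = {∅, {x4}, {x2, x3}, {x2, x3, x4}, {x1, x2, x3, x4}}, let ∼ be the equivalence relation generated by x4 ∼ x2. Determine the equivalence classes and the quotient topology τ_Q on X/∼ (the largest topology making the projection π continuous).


X/∼ = {[x1], [x2=x4], [x3]}; |τ_Q| = 3.

Equivalence classes: [x1], [x2=x4], [x3].
Quotient map π: X → X/∼ sends x1 ↦ [x1], x2 ↦ [x2=x4], x3 ↦ [x3], x4 ↦ [x2=x4].
For each subset V ⊆ X/∼, compute π^{-1}(V) ⊆ X and check whether π^{-1}(V) ∈ τ. V is open in τ_Q iff π^{-1}(V) ∈ τ.
  V = {}: π^{-1}(V) = ∅ ∈ τ ✓.
  V = {[x1]}: π^{-1}(V) = {x1} ∉ τ ✗.
  V = {[x2=x4]}: π^{-1}(V) = {x2, x4} ∉ τ ✗.
  V = {[x1], [x2=x4]}: π^{-1}(V) = {x1, x2, x4} ∉ τ ✗.
  V = {[x3]}: π^{-1}(V) = {x3} ∉ τ ✗.
  V = {[x1], [x3]}: π^{-1}(V) = {x1, x3} ∉ τ ✗.
  V = {[x2=x4], [x3]}: π^{-1}(V) = {x2, x3, x4} ∈ τ ✓.
  V = {[x1], [x2=x4], [x3]}: π^{-1}(V) = {x1, x2, x3, x4} ∈ τ ✓.
Open sets in the quotient: τ_Q = {{}, {[x2=x4], [x3]}, {[x1], [x2=x4], [x3]}} (3 elements).


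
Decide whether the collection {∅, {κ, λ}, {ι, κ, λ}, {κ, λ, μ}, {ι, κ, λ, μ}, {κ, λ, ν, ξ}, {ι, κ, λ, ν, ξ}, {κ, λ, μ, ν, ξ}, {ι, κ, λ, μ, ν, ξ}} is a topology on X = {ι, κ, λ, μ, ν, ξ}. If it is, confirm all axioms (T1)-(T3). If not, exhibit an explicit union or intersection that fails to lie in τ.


τ IS a topology on X.

Axiom (T1): ∅ ∈ τ? Yes; X ∈ τ? Yes.
Axiom (T2/T3): check pairwise unions and intersections of members of τ.
All pairwise intersections and unions checked — each lies in τ. Therefore τ satisfies (T1), (T2), (T3): it IS a topology on X.


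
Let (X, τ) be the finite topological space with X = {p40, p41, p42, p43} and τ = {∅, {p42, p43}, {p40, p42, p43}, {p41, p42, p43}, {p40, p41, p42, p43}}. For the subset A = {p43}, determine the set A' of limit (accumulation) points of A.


A' = {p40, p41, p42}

For each x ∈ X, list the open sets U ∈ τ with x ∈ U, then check whether U ∩ (A ∖ {x}) ≠ ∅ for every such U.
  x = p40: opens ∋ x are {p40, p42, p43}, {p40, p41, p42, p43}; each meets A ∖ {p40}, so x IS a limit point.
  x = p41: opens ∋ x are {p41, p42, p43}, {p40, p41, p42, p43}; each meets A ∖ {p41}, so x IS a limit point.
  x = p42: opens ∋ x are {p42, p43}, {p40, p42, p43}, {p41, p42, p43}, {p40, p41, p42, p43}; each meets A ∖ {p42}, so x IS a limit point.
  x = p43: open {p42, p43} ∋ x has {p42, p43} ∩ (A ∖ {p43}) = ∅, so x is NOT a limit point.
Collecting: A' = {p40, p41, p42}.


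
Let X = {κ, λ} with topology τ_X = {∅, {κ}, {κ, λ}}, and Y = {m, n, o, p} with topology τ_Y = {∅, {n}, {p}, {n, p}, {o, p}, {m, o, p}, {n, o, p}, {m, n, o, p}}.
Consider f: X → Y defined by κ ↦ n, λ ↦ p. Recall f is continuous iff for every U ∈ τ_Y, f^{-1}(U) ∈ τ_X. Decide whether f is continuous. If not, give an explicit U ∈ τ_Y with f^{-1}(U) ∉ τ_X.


f is NOT continuous.

Compute f^{-1}(U) for each U ∈ τ_Y:
  U = ∅: f^{-1}(U) = ∅ ∈ τ_X ✓.
  U = {n}: f^{-1}(U) = {κ} ∈ τ_X ✓.
  U = {p}: f^{-1}(U) = {λ} ∉ τ_X ✗.
  U = {n, p}: f^{-1}(U) = {κ, λ} ∈ τ_X ✓.
  U = {o, p}: f^{-1}(U) = {λ} ∉ τ_X ✗.
  U = {m, o, p}: f^{-1}(U) = {λ} ∉ τ_X ✗.
  U = {n, o, p}: f^{-1}(U) = {κ, λ} ∈ τ_X ✓.
  U = {m, n, o, p}: f^{-1}(U) = {κ, λ} ∈ τ_X ✓.
Found U = {p} with f^{-1}(U) = {λ} not in τ_X. Therefore f is NOT continuous.


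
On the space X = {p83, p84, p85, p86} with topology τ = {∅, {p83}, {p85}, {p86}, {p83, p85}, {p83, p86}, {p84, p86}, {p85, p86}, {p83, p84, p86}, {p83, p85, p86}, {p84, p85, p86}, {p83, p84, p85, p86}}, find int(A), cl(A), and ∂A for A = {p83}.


int(A) = {p83}, cl(A) = {p83}, ∂A = ∅.

Closed sets in (X, τ) are complements of opens:
  closed(X, τ) = {∅, {p83}, {p84}, {p85}, {p83, p84}, {p83, p85}, {p84, p85}, {p84, p86}, {p83, p84, p85}, {p83, p84, p86}, {p84, p85, p86}, {p83, p84, p85, p86}}.
int(A) = ⋃ {U ∈ τ : U ⊆ A}. Opens contained in A: ∅, {p83}.
Taking the union of these: int(A) = {p83}.
cl(A) = ⋂ {C closed : A ⊆ C}. Closed sets containing A: {p83}, {p83, p84}, {p83, p85}, {p83, p84, p85}, {p83, p84, p86}, {p83, p84, p85, p86}.
Intersecting these: cl(A) = {p83}.
∂A = cl(A) ∖ int(A) = {p83} ∖ {p83} = ∅.


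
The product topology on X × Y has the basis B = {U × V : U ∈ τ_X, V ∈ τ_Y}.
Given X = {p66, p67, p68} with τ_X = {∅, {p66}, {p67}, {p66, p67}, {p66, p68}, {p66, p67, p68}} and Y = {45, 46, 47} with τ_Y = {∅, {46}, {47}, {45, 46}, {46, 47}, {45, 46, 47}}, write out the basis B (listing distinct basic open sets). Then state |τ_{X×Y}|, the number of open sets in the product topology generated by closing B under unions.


Basis B = {∅ × ∅, {p66} × {46}, {p66} × {47}, {p67} × {46}, {p67} × {47}, {p66} × {45, 46}, {p66} × {46, 47}, {p66, p67} × {46}, {p66, p68} × {46}, {p66, p67} × {47}, {p66, p68} × {47}, {p67} × {45, 46}, {p67} × {46, 47}, {p66} × {45, 46, 47}, {p66, p67, p68} × {46}, {p66, p67, p68} × {47}, {p67} × {45, 46, 47}, {p66, p67} × {45, 46}, {p66, p68} × {45, 46}, {p66, p67} × {46, 47}, {p66, p68} × {46, 47}, {p66, p67} × {45, 46, 47}, {p66, p68} × {45, 46, 47}, {p66, p67, p68} × {45, 46}, {p66, p67, p68} × {46, 47}, {p66, p67, p68} × {45, 46, 47}}; |τ_{X×Y}| = 108.

Enumerate products U × V with U ∈ τ_X, V ∈ τ_Y (deduplicated):
  ∅ × ∅ = {} (∅)
  {p66} × {46} = {(p66,46)}
  {p66} × {47} = {(p66,47)}
  {p67} × {46} = {(p67,46)}
  {p67} × {47} = {(p67,47)}
  {p66} × {45, 46} = {(p66,45), (p66,46)}
  {p66} × {46, 47} = {(p66,46), (p66,47)}
  {p66, p67} × {46} = {(p66,46), (p67,46)}
  {p66, p68} × {46} = {(p66,46), (p68,46)}
  {p66, p67} × {47} = {(p66,47), (p67,47)}
  {p66, p68} × {47} = {(p66,47), (p68,47)}
  {p67} × {45, 46} = {(p67,45), (p67,46)}
  {p67} × {46, 47} = {(p67,46), (p67,47)}
  {p66} × {45, 46, 47} = {(p66,45), (p66,46), (p66,47)}
  {p66, p67, p68} × {46} = {(p66,46), (p67,46), (p68,46)}
  {p66, p67, p68} × {47} = {(p66,47), (p67,47), (p68,47)}
  {p67} × {45, 46, 47} = {(p67,45), (p67,46), (p67,47)}
  {p66, p67} × {45, 46} = {(p66,45), (p66,46), (p67,45), (p67,46)}
  {p66, p68} × {45, 46} = {(p66,45), (p66,46), (p68,45), (p68,46)}
  {p66, p67} × {46, 47} = {(p66,46), (p66,47), (p67,46), (p67,47)}
  {p66, p68} × {46, 47} = {(p66,46), (p66,47), (p68,46), (p68,47)}
  {p66, p67} × {45, 46, 47} = {(p66,45), (p66,46), (p66,47), (p67,45), (p67,46), (p67,47)}
  {p66, p68} × {45, 46, 47} = {(p66,45), (p66,46), (p66,47), (p68,45), (p68,46), (p68,47)}
  {p66, p67, p68} × {45, 46} = {(p66,45), (p66,46), (p67,45), (p67,46), (p68,45), (p68,46)}
  {p66, p67, p68} × {46, 47} = {(p66,46), (p66,47), (p67,46), (p67,47), (p68,46), (p68,47)}
  {p66, p67, p68} × {45, 46, 47} = {(p66,45), (p66,46), (p66,47), (p67,45), (p67,46), (p67,47), (p68,45), (p68,46), (p68,47)}
These 26 distinct sets form the basis B.
Close under arbitrary unions to get τ_{X×Y}; counting gives |τ_{X×Y}| = 108.


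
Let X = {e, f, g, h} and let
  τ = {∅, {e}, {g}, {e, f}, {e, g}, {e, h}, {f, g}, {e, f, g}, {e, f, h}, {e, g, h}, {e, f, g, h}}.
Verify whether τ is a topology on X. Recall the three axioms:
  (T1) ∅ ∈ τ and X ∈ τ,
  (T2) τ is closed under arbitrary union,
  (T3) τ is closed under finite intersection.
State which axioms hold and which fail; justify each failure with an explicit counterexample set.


τ is NOT a topology on X.

Axiom (T1): ∅ ∈ τ? Yes; X ∈ τ? Yes.
Axiom (T2/T3): check pairwise unions and intersections of members of τ.
Counterexample for (T3): {e, f} ∩ {f, g} = {f} ∉ τ. Therefore τ is NOT a topology.


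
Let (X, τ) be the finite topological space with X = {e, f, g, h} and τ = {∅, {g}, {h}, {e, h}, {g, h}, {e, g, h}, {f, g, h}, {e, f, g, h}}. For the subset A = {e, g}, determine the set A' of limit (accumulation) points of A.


A' = {f}

For each x ∈ X, list the open sets U ∈ τ with x ∈ U, then check whether U ∩ (A ∖ {x}) ≠ ∅ for every such U.
  x = e: open {e, h} ∋ x has {e, h} ∩ (A ∖ {e}) = ∅, so x is NOT a limit point.
  x = f: opens ∋ x are {f, g, h}, {e, f, g, h}; each meets A ∖ {f}, so x IS a limit point.
  x = g: open {g} ∋ x has {g} ∩ (A ∖ {g}) = ∅, so x is NOT a limit point.
  x = h: open {h} ∋ x has {h} ∩ (A ∖ {h}) = ∅, so x is NOT a limit point.
Collecting: A' = {f}.


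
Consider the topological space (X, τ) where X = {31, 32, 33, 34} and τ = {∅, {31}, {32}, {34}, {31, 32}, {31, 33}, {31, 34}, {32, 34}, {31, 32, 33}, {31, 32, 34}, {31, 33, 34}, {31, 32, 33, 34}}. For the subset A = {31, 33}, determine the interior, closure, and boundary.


int(A) = {31, 33}, cl(A) = {31, 33}, ∂A = ∅.

Closed sets in (X, τ) are complements of opens:
  closed(X, τ) = {∅, {32}, {33}, {34}, {31, 33}, {32, 33}, {32, 34}, {33, 34}, {31, 32, 33}, {31, 33, 34}, {32, 33, 34}, {31, 32, 33, 34}}.
int(A) = ⋃ {U ∈ τ : U ⊆ A}. Opens contained in A: ∅, {31}, {31, 33}.
Taking the union of these: int(A) = {31, 33}.
cl(A) = ⋂ {C closed : A ⊆ C}. Closed sets containing A: {31, 33}, {31, 32, 33}, {31, 33, 34}, {31, 32, 33, 34}.
Intersecting these: cl(A) = {31, 33}.
∂A = cl(A) ∖ int(A) = {31, 33} ∖ {31, 33} = ∅.


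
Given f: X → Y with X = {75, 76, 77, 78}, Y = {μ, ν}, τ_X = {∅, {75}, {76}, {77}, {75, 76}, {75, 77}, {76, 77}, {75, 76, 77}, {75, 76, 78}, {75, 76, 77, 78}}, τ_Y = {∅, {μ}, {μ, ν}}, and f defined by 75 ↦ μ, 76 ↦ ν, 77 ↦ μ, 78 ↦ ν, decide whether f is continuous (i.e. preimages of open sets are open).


f IS continuous.

Compute f^{-1}(U) for each U ∈ τ_Y:
  U = ∅: f^{-1}(U) = ∅ ∈ τ_X ✓.
  U = {μ}: f^{-1}(U) = {75, 77} ∈ τ_X ✓.
  U = {μ, ν}: f^{-1}(U) = {75, 76, 77, 78} ∈ τ_X ✓.
Every preimage lies in τ_X, so f IS continuous.


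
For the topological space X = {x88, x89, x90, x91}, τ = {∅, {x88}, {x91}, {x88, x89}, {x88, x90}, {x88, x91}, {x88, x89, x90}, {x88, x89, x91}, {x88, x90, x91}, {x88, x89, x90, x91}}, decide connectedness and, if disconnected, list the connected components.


(X, τ) is disconnected; components = [{x91}, {x88, x89, x90}].

Find clopen sets (U ∈ τ with X ∖ U ∈ τ):
  U = ∅, X ∖ U = {x88, x89, x90, x91} — both open, so U is clopen.
  U = {x91}, X ∖ U = {x88, x89, x90} — both open, so U is clopen.
  U = {x88, x89, x90}, X ∖ U = {x91} — both open, so U is clopen.
  U = {x88, x89, x90, x91}, X ∖ U = ∅ — both open, so U is clopen.
Nontrivial clopen(s) exist: e.g. {x88, x89, x90}. So (X, τ) is disconnected.
Compute connected components by grouping points that agree on all clopens:
  component: {x91}
  component: {x88, x89, x90}


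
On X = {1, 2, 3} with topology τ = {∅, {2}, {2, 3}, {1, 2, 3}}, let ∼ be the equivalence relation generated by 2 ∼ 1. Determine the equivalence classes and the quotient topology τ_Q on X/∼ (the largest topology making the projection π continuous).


X/∼ = {[1=2], [3]}; |τ_Q| = 2.

Equivalence classes: [1=2], [3].
Quotient map π: X → X/∼ sends 1 ↦ [1=2], 2 ↦ [1=2], 3 ↦ [3].
For each subset V ⊆ X/∼, compute π^{-1}(V) ⊆ X and check whether π^{-1}(V) ∈ τ. V is open in τ_Q iff π^{-1}(V) ∈ τ.
  V = {}: π^{-1}(V) = ∅ ∈ τ ✓.
  V = {[1=2]}: π^{-1}(V) = {1, 2} ∉ τ ✗.
  V = {[3]}: π^{-1}(V) = {3} ∉ τ ✗.
  V = {[1=2], [3]}: π^{-1}(V) = {1, 2, 3} ∈ τ ✓.
Open sets in the quotient: τ_Q = {{}, {[1=2], [3]}} (2 elements).


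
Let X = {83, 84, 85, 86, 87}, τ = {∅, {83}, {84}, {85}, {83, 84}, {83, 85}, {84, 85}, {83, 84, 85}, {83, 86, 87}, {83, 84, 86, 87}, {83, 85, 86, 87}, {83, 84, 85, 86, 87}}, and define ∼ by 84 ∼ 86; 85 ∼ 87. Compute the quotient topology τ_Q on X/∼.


X/∼ = {[83], [84=86], [85=87]}; |τ_Q| = 3.

Equivalence classes: [83], [84=86], [85=87].
Quotient map π: X → X/∼ sends 83 ↦ [83], 84 ↦ [84=86], 85 ↦ [85=87], 86 ↦ [84=86], 87 ↦ [85=87].
For each subset V ⊆ X/∼, compute π^{-1}(V) ⊆ X and check whether π^{-1}(V) ∈ τ. V is open in τ_Q iff π^{-1}(V) ∈ τ.
  V = {}: π^{-1}(V) = ∅ ∈ τ ✓.
  V = {[83]}: π^{-1}(V) = {83} ∈ τ ✓.
  V = {[84=86]}: π^{-1}(V) = {84, 86} ∉ τ ✗.
  V = {[83], [84=86]}: π^{-1}(V) = {83, 84, 86} ∉ τ ✗.
  V = {[85=87]}: π^{-1}(V) = {85, 87} ∉ τ ✗.
  V = {[83], [85=87]}: π^{-1}(V) = {83, 85, 87} ∉ τ ✗.
  V = {[84=86], [85=87]}: π^{-1}(V) = {84, 85, 86, 87} ∉ τ ✗.
  V = {[83], [84=86], [85=87]}: π^{-1}(V) = {83, 84, 85, 86, 87} ∈ τ ✓.
Open sets in the quotient: τ_Q = {{}, {[83]}, {[83], [84=86], [85=87]}} (3 elements).


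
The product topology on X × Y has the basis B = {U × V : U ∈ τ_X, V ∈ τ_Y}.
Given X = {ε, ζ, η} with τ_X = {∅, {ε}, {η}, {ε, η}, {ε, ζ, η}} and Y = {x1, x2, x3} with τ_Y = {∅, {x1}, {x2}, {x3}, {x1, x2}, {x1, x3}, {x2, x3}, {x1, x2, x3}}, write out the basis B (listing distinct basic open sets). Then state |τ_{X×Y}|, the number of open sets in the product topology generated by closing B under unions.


Basis B = {∅ × ∅, {ε} × {x1}, {ε} × {x2}, {ε} × {x3}, {η} × {x1}, {η} × {x2}, {η} × {x3}, {ε} × {x1, x2}, {ε} × {x1, x3}, {ε, η} × {x1}, {ε} × {x2, x3}, {ε, η} × {x2}, {ε, η} × {x3}, {η} × {x1, x2}, {η} × {x1, x3}, {η} × {x2, x3}, {ε} × {x1, x2, x3}, {ε, ζ, η} × {x1}, {ε, ζ, η} × {x2}, {ε, ζ, η} × {x3}, {η} × {x1, x2, x3}, {ε, η} × {x1, x2}, {ε, η} × {x1, x3}, {ε, η} × {x2, x3}, {ε, η} × {x1, x2, x3}, {ε, ζ, η} × {x1, x2}, {ε, ζ, η} × {x1, x3}, {ε, ζ, η} × {x2, x3}, {ε, ζ, η} × {x1, x2, x3}}; |τ_{X×Y}| = 125.

Enumerate products U × V with U ∈ τ_X, V ∈ τ_Y (deduplicated):
  ∅ × ∅ = {} (∅)
  {ε} × {x1} = {(ε,x1)}
  {ε} × {x2} = {(ε,x2)}
  {ε} × {x3} = {(ε,x3)}
  {η} × {x1} = {(η,x1)}
  {η} × {x2} = {(η,x2)}
  {η} × {x3} = {(η,x3)}
  {ε} × {x1, x2} = {(ε,x1), (ε,x2)}
  {ε} × {x1, x3} = {(ε,x1), (ε,x3)}
  {ε, η} × {x1} = {(ε,x1), (η,x1)}
  {ε} × {x2, x3} = {(ε,x2), (ε,x3)}
  {ε, η} × {x2} = {(ε,x2), (η,x2)}
  {ε, η} × {x3} = {(ε,x3), (η,x3)}
  {η} × {x1, x2} = {(η,x1), (η,x2)}
  {η} × {x1, x3} = {(η,x1), (η,x3)}
  {η} × {x2, x3} = {(η,x2), (η,x3)}
  {ε} × {x1, x2, x3} = {(ε,x1), (ε,x2), (ε,x3)}
  {ε, ζ, η} × {x1} = {(ε,x1), (ζ,x1), (η,x1)}
  {ε, ζ, η} × {x2} = {(ε,x2), (ζ,x2), (η,x2)}
  {ε, ζ, η} × {x3} = {(ε,x3), (ζ,x3), (η,x3)}
  {η} × {x1, x2, x3} = {(η,x1), (η,x2), (η,x3)}
  {ε, η} × {x1, x2} = {(ε,x1), (ε,x2), (η,x1), (η,x2)}
  {ε, η} × {x1, x3} = {(ε,x1), (ε,x3), (η,x1), (η,x3)}
  {ε, η} × {x2, x3} = {(ε,x2), (ε,x3), (η,x2), (η,x3)}
  {ε, η} × {x1, x2, x3} = {(ε,x1), (ε,x2), (ε,x3), (η,x1), (η,x2), (η,x3)}
  {ε, ζ, η} × {x1, x2} = {(ε,x1), (ε,x2), (ζ,x1), (ζ,x2), (η,x1), (η,x2)}
  {ε, ζ, η} × {x1, x3} = {(ε,x1), (ε,x3), (ζ,x1), (ζ,x3), (η,x1), (η,x3)}
  {ε, ζ, η} × {x2, x3} = {(ε,x2), (ε,x3), (ζ,x2), (ζ,x3), (η,x2), (η,x3)}
  {ε, ζ, η} × {x1, x2, x3} = {(ε,x1), (ε,x2), (ε,x3), (ζ,x1), (ζ,x2), (ζ,x3), (η,x1), (η,x2), (η,x3)}
These 29 distinct sets form the basis B.
Close under arbitrary unions to get τ_{X×Y}; counting gives |τ_{X×Y}| = 125.


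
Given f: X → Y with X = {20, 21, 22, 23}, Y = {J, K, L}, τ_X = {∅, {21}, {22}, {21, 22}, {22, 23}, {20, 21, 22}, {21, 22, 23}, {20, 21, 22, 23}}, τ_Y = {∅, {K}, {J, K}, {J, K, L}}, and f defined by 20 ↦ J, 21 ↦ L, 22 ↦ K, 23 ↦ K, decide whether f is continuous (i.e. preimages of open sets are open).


f is NOT continuous.

Compute f^{-1}(U) for each U ∈ τ_Y:
  U = ∅: f^{-1}(U) = ∅ ∈ τ_X ✓.
  U = {K}: f^{-1}(U) = {22, 23} ∈ τ_X ✓.
  U = {J, K}: f^{-1}(U) = {20, 22, 23} ∉ τ_X ✗.
  U = {J, K, L}: f^{-1}(U) = {20, 21, 22, 23} ∈ τ_X ✓.
Found U = {J, K} with f^{-1}(U) = {20, 22, 23} not in τ_X. Therefore f is NOT continuous.


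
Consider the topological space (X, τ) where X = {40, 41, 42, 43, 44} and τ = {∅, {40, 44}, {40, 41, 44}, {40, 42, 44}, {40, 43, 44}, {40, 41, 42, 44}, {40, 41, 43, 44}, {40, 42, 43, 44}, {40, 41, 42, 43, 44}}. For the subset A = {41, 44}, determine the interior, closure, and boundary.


int(A) = ∅, cl(A) = {40, 41, 42, 43, 44}, ∂A = {40, 41, 42, 43, 44}.

Closed sets in (X, τ) are complements of opens:
  closed(X, τ) = {∅, {41}, {42}, {43}, {41, 42}, {41, 43}, {42, 43}, {41, 42, 43}, {40, 41, 42, 43, 44}}.
int(A) = ⋃ {U ∈ τ : U ⊆ A}. Opens contained in A: ∅.
Taking the union of these: int(A) = ∅.
cl(A) = ⋂ {C closed : A ⊆ C}. Closed sets containing A: {40, 41, 42, 43, 44}.
Intersecting these: cl(A) = {40, 41, 42, 43, 44}.
∂A = cl(A) ∖ int(A) = {40, 41, 42, 43, 44} ∖ ∅ = {40, 41, 42, 43, 44}.


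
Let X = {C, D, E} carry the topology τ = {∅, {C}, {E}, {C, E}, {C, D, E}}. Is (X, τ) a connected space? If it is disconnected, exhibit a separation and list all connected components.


(X, τ) is connected.

Find clopen sets (U ∈ τ with X ∖ U ∈ τ):
  U = ∅, X ∖ U = {C, D, E} — both open, so U is clopen.
  U = {C, D, E}, X ∖ U = ∅ — both open, so U is clopen.
Only trivial clopens (∅ and X) exist, so (X, τ) is connected.
Compute connected components by grouping points that agree on all clopens:
  component: {C, D, E}


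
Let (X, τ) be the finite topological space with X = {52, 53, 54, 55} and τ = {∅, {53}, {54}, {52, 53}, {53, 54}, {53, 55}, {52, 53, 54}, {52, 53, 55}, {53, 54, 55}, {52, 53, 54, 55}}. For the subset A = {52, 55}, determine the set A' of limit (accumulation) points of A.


A' = ∅

For each x ∈ X, list the open sets U ∈ τ with x ∈ U, then check whether U ∩ (A ∖ {x}) ≠ ∅ for every such U.
  x = 52: open {52, 53} ∋ x has {52, 53} ∩ (A ∖ {52}) = ∅, so x is NOT a limit point.
  x = 53: open {53} ∋ x has {53} ∩ (A ∖ {53}) = ∅, so x is NOT a limit point.
  x = 54: open {54} ∋ x has {54} ∩ (A ∖ {54}) = ∅, so x is NOT a limit point.
  x = 55: open {53, 55} ∋ x has {53, 55} ∩ (A ∖ {55}) = ∅, so x is NOT a limit point.
Collecting: A' = ∅.


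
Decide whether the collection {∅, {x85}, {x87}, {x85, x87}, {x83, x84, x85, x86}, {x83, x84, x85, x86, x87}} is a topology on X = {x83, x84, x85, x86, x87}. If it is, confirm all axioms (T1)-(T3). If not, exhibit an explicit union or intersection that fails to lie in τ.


τ IS a topology on X.

Axiom (T1): ∅ ∈ τ? Yes; X ∈ τ? Yes.
Axiom (T2/T3): check pairwise unions and intersections of members of τ.
All pairwise intersections and unions checked — each lies in τ. Therefore τ satisfies (T1), (T2), (T3): it IS a topology on X.


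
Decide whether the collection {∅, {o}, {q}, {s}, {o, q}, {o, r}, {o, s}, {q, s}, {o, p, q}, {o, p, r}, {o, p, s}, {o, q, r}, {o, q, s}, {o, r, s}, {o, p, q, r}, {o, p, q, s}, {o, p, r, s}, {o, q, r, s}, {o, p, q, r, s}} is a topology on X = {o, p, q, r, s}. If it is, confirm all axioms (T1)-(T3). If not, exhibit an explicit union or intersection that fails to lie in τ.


τ is NOT a topology on X.

Axiom (T1): ∅ ∈ τ? Yes; X ∈ τ? Yes.
Axiom (T2/T3): check pairwise unions and intersections of members of τ.
Counterexample for (T3): {o, p, q} ∩ {o, p, r} = {o, p} ∉ τ. Therefore τ is NOT a topology.


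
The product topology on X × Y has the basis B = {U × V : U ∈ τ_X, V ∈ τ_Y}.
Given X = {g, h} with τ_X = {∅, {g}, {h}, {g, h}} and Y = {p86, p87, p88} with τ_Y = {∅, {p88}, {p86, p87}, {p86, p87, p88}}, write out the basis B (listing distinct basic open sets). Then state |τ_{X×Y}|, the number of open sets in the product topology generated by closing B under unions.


Basis B = {∅ × ∅, {g} × {p88}, {h} × {p88}, {g} × {p86, p87}, {g, h} × {p88}, {h} × {p86, p87}, {g} × {p86, p87, p88}, {h} × {p86, p87, p88}, {g, h} × {p86, p87}, {g, h} × {p86, p87, p88}}; |τ_{X×Y}| = 16.

Enumerate products U × V with U ∈ τ_X, V ∈ τ_Y (deduplicated):
  ∅ × ∅ = {} (∅)
  {g} × {p88} = {(g,p88)}
  {h} × {p88} = {(h,p88)}
  {g} × {p86, p87} = {(g,p86), (g,p87)}
  {g, h} × {p88} = {(g,p88), (h,p88)}
  {h} × {p86, p87} = {(h,p86), (h,p87)}
  {g} × {p86, p87, p88} = {(g,p86), (g,p87), (g,p88)}
  {h} × {p86, p87, p88} = {(h,p86), (h,p87), (h,p88)}
  {g, h} × {p86, p87} = {(g,p86), (g,p87), (h,p86), (h,p87)}
  {g, h} × {p86, p87, p88} = {(g,p86), (g,p87), (g,p88), (h,p86), (h,p87), (h,p88)}
These 10 distinct sets form the basis B.
Close under arbitrary unions to get τ_{X×Y}; counting gives |τ_{X×Y}| = 16.


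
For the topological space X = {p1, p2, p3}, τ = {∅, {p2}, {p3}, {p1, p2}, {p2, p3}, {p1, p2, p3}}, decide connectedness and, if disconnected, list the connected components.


(X, τ) is disconnected; components = [{p3}, {p1, p2}].

Find clopen sets (U ∈ τ with X ∖ U ∈ τ):
  U = ∅, X ∖ U = {p1, p2, p3} — both open, so U is clopen.
  U = {p3}, X ∖ U = {p1, p2} — both open, so U is clopen.
  U = {p1, p2}, X ∖ U = {p3} — both open, so U is clopen.
  U = {p1, p2, p3}, X ∖ U = ∅ — both open, so U is clopen.
Nontrivial clopen(s) exist: e.g. {p3}. So (X, τ) is disconnected.
Compute connected components by grouping points that agree on all clopens:
  component: {p3}
  component: {p1, p2}


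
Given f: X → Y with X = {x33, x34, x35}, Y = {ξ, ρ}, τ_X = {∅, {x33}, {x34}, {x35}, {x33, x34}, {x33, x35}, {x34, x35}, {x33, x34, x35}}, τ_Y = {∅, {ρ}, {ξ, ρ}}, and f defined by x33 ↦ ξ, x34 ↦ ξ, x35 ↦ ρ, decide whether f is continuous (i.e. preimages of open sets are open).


f IS continuous.

Compute f^{-1}(U) for each U ∈ τ_Y:
  U = ∅: f^{-1}(U) = ∅ ∈ τ_X ✓.
  U = {ρ}: f^{-1}(U) = {x35} ∈ τ_X ✓.
  U = {ξ, ρ}: f^{-1}(U) = {x33, x34, x35} ∈ τ_X ✓.
Every preimage lies in τ_X, so f IS continuous.


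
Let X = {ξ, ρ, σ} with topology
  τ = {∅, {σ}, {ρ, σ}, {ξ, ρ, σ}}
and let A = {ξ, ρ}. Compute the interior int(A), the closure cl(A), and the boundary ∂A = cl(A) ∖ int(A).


int(A) = ∅, cl(A) = {ξ, ρ}, ∂A = {ξ, ρ}.

Closed sets in (X, τ) are complements of opens:
  closed(X, τ) = {∅, {ξ}, {ξ, ρ}, {ξ, ρ, σ}}.
int(A) = ⋃ {U ∈ τ : U ⊆ A}. Opens contained in A: ∅.
Taking the union of these: int(A) = ∅.
cl(A) = ⋂ {C closed : A ⊆ C}. Closed sets containing A: {ξ, ρ}, {ξ, ρ, σ}.
Intersecting these: cl(A) = {ξ, ρ}.
∂A = cl(A) ∖ int(A) = {ξ, ρ} ∖ ∅ = {ξ, ρ}.


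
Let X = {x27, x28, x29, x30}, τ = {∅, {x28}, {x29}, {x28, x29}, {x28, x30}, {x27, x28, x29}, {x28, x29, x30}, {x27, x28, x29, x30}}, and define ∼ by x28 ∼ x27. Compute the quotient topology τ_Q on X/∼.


X/∼ = {[x27=x28], [x29], [x30]}; |τ_Q| = 4.

Equivalence classes: [x27=x28], [x29], [x30].
Quotient map π: X → X/∼ sends x27 ↦ [x27=x28], x28 ↦ [x27=x28], x29 ↦ [x29], x30 ↦ [x30].
For each subset V ⊆ X/∼, compute π^{-1}(V) ⊆ X and check whether π^{-1}(V) ∈ τ. V is open in τ_Q iff π^{-1}(V) ∈ τ.
  V = {}: π^{-1}(V) = ∅ ∈ τ ✓.
  V = {[x27=x28]}: π^{-1}(V) = {x27, x28} ∉ τ ✗.
  V = {[x29]}: π^{-1}(V) = {x29} ∈ τ ✓.
  V = {[x27=x28], [x29]}: π^{-1}(V) = {x27, x28, x29} ∈ τ ✓.
  V = {[x30]}: π^{-1}(V) = {x30} ∉ τ ✗.
  V = {[x27=x28], [x30]}: π^{-1}(V) = {x27, x28, x30} ∉ τ ✗.
  V = {[x29], [x30]}: π^{-1}(V) = {x29, x30} ∉ τ ✗.
  V = {[x27=x28], [x29], [x30]}: π^{-1}(V) = {x27, x28, x29, x30} ∈ τ ✓.
Open sets in the quotient: τ_Q = {{}, {[x29]}, {[x27=x28], [x29]}, {[x27=x28], [x29], [x30]}} (4 elements).
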